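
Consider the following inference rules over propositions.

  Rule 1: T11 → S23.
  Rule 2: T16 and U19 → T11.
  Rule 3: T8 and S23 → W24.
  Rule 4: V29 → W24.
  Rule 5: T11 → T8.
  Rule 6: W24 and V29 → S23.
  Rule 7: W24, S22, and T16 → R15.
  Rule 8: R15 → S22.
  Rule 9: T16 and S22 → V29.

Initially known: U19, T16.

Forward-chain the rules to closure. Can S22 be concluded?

S22 would need R15 (Rule 8), but R15 is never established.

No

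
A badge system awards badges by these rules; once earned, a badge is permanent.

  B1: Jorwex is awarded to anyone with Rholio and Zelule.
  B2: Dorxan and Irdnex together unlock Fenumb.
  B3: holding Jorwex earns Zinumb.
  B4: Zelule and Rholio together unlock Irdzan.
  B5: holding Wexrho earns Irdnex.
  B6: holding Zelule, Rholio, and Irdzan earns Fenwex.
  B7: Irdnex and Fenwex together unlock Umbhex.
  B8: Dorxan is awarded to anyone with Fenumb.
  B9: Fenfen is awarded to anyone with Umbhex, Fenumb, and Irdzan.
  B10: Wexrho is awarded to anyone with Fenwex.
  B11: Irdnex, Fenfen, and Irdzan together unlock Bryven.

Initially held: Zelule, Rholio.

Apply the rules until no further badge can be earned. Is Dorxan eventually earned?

No

Dorxan would need Fenumb (B8), but Fenumb is never earned.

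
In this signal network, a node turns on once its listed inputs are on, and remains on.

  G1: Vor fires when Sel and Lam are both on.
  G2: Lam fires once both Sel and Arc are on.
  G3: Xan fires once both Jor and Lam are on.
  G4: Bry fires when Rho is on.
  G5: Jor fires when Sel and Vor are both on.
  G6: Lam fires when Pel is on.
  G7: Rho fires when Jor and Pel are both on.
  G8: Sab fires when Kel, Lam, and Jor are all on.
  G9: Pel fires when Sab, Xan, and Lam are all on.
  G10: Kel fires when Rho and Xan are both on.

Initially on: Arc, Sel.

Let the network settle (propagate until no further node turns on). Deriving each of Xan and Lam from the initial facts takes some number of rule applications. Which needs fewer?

Lam

Lam: G2: Sel and Arc on → Lam on. [1 rule application]
Xan: Sel and Arc are on, so Lam fires (G2). Sel and Lam are on, so Vor fires (G1). G5: Sel and Vor on → Jor on. Jor and Lam are on, so Xan fires (G3). [4 rule applications]
Lam needs fewer.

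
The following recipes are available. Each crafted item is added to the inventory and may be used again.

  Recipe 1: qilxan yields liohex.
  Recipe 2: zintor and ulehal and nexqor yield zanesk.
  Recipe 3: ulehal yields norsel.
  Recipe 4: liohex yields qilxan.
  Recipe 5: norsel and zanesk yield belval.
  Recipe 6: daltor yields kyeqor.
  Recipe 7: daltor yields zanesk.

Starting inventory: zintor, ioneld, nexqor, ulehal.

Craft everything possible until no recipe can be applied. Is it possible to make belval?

Yes

zintor and ulehal and nexqor → zanesk (Recipe 2).
Using Recipe 3, ulehal makes norsel.
Using Recipe 5, norsel and zanesk make belval.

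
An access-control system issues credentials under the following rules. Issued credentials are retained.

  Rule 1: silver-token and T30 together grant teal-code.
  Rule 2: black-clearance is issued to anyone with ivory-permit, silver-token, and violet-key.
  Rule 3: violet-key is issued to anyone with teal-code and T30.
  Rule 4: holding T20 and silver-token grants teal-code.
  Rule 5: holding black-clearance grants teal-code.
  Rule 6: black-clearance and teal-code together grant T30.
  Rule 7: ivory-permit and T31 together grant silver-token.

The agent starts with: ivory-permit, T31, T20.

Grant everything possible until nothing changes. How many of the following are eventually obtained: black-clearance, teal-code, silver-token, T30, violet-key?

2

Holding ivory-permit and T31 grants silver-token (Rule 7).
Holding T20 and silver-token grants teal-code (Rule 4).
black-clearance would need ivory-permit, silver-token, and violet-key (Rule 2), but violet-key is never granted.
teal-code: reached.
silver-token: reached.
T30 would need black-clearance and teal-code (Rule 6), but black-clearance is never granted.
violet-key would need teal-code and T30 (Rule 3), but T30 is never granted.
Reached: teal-code and silver-token — 2 of the 5.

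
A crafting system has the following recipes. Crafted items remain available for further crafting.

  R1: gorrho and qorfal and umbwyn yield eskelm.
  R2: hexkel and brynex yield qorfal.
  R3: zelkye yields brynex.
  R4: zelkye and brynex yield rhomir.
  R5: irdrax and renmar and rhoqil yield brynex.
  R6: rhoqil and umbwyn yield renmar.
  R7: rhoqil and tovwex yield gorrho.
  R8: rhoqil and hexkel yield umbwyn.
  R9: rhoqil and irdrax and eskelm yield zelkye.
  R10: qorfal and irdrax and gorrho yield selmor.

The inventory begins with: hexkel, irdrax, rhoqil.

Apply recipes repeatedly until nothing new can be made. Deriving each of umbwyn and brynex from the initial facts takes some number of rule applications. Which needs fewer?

umbwyn

umbwyn: Using R8, rhoqil and hexkel make umbwyn. [1 rule application]
brynex: Using R8, rhoqil and hexkel make umbwyn. Using R6, rhoqil and umbwyn make renmar. irdrax and renmar and rhoqil → brynex (R5). [3 rule applications]
umbwyn needs fewer.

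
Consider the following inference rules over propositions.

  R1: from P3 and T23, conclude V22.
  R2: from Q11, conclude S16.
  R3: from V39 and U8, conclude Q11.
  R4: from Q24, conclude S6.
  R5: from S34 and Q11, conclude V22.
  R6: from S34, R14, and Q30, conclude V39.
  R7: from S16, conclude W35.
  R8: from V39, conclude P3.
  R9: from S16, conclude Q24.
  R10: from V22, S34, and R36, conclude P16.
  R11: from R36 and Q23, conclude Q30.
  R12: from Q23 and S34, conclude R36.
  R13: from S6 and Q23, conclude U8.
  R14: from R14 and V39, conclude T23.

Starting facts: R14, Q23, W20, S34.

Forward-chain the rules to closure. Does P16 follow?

From Q23 and S34, R12 gives R36.
From R36 and Q23, R11 gives Q30.
From S34, R14, and Q30, R6 gives V39.
From R14 and V39, R14 gives T23.
From V39, R8 gives P3.
From P3 and T23, R1 gives V22.
V22, S34, and R36 hold, so P16 follows (R10).

Yes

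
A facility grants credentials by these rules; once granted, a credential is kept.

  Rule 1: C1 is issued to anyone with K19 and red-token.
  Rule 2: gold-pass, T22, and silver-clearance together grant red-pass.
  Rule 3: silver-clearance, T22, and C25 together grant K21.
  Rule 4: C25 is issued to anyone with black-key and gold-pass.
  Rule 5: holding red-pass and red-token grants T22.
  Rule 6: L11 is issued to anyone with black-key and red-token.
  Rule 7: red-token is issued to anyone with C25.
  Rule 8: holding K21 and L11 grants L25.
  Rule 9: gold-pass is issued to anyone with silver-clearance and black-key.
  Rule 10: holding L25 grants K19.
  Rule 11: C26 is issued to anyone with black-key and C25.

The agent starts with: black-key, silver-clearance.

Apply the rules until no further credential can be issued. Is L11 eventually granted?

Holding silver-clearance and black-key grants gold-pass (Rule 9).
Holding black-key and gold-pass grants C25 (Rule 4).
Holding C25 grants red-token (Rule 7).
Holding black-key and red-token grants L11 (Rule 6).

Yes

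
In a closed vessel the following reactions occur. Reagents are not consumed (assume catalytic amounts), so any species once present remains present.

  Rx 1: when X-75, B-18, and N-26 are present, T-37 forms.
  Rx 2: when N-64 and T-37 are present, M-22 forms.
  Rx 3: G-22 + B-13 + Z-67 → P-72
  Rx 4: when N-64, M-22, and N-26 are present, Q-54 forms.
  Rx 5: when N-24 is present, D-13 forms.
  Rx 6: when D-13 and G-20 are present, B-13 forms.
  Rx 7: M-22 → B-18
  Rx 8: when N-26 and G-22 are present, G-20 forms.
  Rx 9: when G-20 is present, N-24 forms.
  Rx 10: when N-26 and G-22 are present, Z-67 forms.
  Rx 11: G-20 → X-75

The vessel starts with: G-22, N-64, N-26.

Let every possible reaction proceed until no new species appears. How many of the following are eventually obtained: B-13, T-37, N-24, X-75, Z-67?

N-26 and G-22 present → G-20 forms (Rx 8).
N-26 and G-22 present → Z-67 forms (Rx 10).
G-20 present → X-75 forms (Rx 11).
G-20 present → N-24 forms (Rx 9).
N-24 present → D-13 forms (Rx 5).
D-13 and G-20 present → B-13 forms (Rx 6).
B-13: reached.
T-37 would need X-75, B-18, and N-26 (Rx 1), but B-18 never forms.
N-24: reached.
X-75: reached.
Z-67: reached.
Reached: B-13, N-24, X-75, and Z-67 — 4 of the 5.

4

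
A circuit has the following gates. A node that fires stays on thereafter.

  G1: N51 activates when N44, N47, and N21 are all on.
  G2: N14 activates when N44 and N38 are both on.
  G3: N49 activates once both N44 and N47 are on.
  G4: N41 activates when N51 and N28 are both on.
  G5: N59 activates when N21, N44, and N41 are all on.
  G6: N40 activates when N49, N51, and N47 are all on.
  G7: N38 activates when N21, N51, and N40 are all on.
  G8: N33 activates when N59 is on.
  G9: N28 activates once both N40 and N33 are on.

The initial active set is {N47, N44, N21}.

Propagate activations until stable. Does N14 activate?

Yes

G3: N44 and N47 on → N49 on.
G1: N44, N47, and N21 on → N51 on.
N49, N51, and N47 are on, so N40 activates (G6).
N21, N51, and N40 are on, so N38 activates (G7).
N44 and N38 are on, so N14 activates (G2).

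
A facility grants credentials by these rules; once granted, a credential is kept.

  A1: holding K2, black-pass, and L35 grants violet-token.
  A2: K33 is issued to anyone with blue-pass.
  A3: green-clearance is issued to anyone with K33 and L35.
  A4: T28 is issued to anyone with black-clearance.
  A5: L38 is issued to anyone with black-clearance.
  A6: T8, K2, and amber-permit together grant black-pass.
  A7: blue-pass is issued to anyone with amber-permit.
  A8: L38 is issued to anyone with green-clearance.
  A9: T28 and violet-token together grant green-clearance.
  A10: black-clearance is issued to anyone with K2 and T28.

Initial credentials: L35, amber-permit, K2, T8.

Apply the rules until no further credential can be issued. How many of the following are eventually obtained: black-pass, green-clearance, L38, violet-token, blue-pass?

Holding T8, K2, and amber-permit grants black-pass (A6).
Holding amber-permit grants blue-pass (A7).
Holding K2, black-pass, and L35 grants violet-token (A1).
Holding blue-pass grants K33 (A2).
Holding K33 and L35 grants green-clearance (A3).
Holding green-clearance grants L38 (A8).
black-pass: reached.
green-clearance: reached.
L38: reached.
violet-token: reached.
blue-pass: reached.
All 5 are reached.

5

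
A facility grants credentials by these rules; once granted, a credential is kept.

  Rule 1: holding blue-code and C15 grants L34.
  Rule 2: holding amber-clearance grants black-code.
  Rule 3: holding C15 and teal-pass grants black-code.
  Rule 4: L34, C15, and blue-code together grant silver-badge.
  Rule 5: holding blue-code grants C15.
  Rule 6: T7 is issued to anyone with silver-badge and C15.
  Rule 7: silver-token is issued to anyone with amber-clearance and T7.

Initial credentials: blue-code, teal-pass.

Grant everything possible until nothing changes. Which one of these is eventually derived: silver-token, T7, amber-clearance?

T7

Holding blue-code grants C15 (Rule 5).
Holding blue-code and C15 grants L34 (Rule 1).
Holding L34, C15, and blue-code grants silver-badge (Rule 4).
Holding silver-badge and C15 grants T7 (Rule 6).
No rule produces amber-clearance, and it is not given. silver-token would need amber-clearance and T7 (Rule 7), but amber-clearance is never granted.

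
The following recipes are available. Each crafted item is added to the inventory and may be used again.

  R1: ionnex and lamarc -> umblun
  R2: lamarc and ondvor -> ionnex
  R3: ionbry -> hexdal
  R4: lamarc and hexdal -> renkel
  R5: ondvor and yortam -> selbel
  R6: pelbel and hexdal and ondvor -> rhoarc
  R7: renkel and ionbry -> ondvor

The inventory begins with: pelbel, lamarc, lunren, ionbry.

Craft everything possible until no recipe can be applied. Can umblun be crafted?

ionbry -> hexdal (R3).
Using R4, lamarc and hexdal make renkel.
renkel and ionbry -> ondvor (R7).
Using R2, lamarc and ondvor make ionnex.
Using R1, ionnex and lamarc make umblun.

Yes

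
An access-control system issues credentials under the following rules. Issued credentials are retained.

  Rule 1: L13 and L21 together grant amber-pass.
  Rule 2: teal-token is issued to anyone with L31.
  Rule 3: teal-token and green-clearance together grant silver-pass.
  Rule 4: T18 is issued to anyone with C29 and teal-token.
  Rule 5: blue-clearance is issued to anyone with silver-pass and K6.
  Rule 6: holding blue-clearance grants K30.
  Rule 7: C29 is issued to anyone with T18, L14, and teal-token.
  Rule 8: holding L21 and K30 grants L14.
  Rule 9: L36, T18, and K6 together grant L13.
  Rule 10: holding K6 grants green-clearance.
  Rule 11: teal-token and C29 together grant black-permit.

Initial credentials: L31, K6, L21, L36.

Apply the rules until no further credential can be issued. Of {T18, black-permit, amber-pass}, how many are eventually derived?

T18 would need C29 and teal-token (Rule 4), but C29 is never granted.
black-permit would need teal-token and C29 (Rule 11), but C29 is never granted.
amber-pass would need L13 and L21 (Rule 1), but L13 is never granted.
None of the 3 are reached.

0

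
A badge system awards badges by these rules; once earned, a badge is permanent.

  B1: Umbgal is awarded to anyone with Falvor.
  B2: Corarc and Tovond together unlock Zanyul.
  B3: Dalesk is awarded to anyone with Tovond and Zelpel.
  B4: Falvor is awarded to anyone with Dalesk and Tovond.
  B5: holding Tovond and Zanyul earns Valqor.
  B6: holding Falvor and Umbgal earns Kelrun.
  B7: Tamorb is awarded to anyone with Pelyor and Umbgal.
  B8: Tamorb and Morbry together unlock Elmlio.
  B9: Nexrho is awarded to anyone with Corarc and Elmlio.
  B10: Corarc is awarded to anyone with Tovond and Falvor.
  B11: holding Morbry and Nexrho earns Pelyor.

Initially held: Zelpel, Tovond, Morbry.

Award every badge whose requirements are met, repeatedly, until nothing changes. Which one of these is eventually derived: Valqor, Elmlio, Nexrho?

Valqor

With Tovond and Zelpel, Dalesk is earned (B3).
With Dalesk and Tovond, Falvor is earned (B4).
With Tovond and Falvor, Corarc is earned (B10).
With Corarc and Tovond, Zanyul is earned (B2).
With Tovond and Zanyul, Valqor is earned (B5).
Nexrho would need Corarc and Elmlio (B9), but Elmlio is never earned. Elmlio would need Tamorb and Morbry (B8), but Tamorb is never earned.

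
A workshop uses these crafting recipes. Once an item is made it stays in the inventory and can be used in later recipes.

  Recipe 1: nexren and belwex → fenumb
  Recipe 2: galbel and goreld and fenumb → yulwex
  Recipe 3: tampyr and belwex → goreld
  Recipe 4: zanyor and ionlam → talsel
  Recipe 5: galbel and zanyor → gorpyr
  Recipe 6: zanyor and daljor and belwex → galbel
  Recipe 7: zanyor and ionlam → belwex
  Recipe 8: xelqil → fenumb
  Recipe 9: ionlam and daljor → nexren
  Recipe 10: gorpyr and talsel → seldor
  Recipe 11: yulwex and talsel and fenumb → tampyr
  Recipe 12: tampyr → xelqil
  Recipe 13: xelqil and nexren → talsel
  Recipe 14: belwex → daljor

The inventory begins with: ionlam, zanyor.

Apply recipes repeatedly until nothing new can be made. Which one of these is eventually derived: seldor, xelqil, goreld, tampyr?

zanyor and ionlam → talsel (Recipe 4).
Using Recipe 7, zanyor and ionlam make belwex.
belwex → daljor (Recipe 14).
zanyor and daljor and belwex → galbel (Recipe 6).
galbel and zanyor → gorpyr (Recipe 5).
gorpyr and talsel → seldor (Recipe 10).
tampyr would need yulwex, talsel, and fenumb (Recipe 11), but yulwex is never obtained. xelqil would need tampyr (Recipe 12), but tampyr is never obtained. goreld would need tampyr and belwex (Recipe 3), but tampyr is never obtained.

seldor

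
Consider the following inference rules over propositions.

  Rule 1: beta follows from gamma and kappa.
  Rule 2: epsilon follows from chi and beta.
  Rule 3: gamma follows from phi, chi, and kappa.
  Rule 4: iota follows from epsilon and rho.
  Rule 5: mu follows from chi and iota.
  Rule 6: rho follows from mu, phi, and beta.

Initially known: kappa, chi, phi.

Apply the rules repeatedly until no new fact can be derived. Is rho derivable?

No

rho would need mu, phi, and beta (Rule 6), but mu is never established.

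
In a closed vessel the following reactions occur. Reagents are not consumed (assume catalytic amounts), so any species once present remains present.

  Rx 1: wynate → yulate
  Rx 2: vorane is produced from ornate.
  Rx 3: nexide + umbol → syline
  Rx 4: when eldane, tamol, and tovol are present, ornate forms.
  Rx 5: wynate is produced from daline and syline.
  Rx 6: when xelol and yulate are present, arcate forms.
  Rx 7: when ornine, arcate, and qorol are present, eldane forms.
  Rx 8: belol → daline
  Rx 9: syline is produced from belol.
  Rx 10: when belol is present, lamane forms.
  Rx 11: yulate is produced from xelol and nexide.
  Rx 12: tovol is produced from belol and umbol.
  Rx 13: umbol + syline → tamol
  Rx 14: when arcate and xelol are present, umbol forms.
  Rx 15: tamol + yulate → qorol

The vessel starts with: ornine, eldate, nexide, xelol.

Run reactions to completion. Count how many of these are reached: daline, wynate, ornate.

daline would need belol (Rx 8), but belol never forms.
wynate would need daline and syline (Rx 5), but daline never forms.
ornate would need eldane, tamol, and tovol (Rx 4), but tovol never forms.
None of the 3 are reached.

0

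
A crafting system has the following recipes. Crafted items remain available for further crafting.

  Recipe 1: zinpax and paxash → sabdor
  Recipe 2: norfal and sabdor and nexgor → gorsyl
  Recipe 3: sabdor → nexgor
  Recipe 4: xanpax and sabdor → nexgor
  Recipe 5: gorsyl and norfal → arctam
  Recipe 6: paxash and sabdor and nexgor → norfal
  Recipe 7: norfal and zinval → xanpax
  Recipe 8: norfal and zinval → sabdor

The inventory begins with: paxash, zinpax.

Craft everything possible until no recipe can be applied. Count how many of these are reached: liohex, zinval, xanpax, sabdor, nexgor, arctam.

zinpax and paxash → sabdor (Recipe 1).
Using Recipe 3, sabdor makes nexgor.
paxash and sabdor and nexgor → norfal (Recipe 6).
Using Recipe 2, norfal, sabdor, and nexgor make gorsyl.
Using Recipe 5, gorsyl and norfal make arctam.
No rule produces liohex, and it is not given.
No rule produces zinval, and it is not given.
xanpax would need norfal and zinval (Recipe 7), but zinval is never obtained.
sabdor: reached.
nexgor: reached.
arctam: reached.
Reached: sabdor, nexgor, and arctam — 3 of the 6.

3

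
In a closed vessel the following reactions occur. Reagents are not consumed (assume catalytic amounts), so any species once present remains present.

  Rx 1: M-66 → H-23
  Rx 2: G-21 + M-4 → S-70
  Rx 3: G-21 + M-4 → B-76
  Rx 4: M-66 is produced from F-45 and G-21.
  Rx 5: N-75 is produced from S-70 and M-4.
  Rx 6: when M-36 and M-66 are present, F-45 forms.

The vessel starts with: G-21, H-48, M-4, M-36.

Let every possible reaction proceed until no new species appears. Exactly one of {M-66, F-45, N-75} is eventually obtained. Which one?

N-75

G-21 and M-4 present → S-70 forms (Rx 2).
S-70 and M-4 present → N-75 forms (Rx 5).
F-45 would need M-36 and M-66 (Rx 6), but M-66 never forms. M-66 would need F-45 and G-21 (Rx 4), but F-45 never forms.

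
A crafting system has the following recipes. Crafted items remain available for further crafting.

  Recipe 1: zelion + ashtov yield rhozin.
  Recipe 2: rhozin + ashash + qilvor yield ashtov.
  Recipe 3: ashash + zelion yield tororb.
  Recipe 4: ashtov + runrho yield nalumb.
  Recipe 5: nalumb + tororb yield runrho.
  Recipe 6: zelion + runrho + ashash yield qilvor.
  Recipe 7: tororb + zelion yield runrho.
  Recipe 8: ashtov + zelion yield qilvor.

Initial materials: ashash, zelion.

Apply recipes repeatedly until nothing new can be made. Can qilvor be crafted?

Yes

ashash + zelion → tororb (Recipe 3).
tororb + zelion → runrho (Recipe 7).
Using Recipe 6, zelion, runrho, and ashash make qilvor.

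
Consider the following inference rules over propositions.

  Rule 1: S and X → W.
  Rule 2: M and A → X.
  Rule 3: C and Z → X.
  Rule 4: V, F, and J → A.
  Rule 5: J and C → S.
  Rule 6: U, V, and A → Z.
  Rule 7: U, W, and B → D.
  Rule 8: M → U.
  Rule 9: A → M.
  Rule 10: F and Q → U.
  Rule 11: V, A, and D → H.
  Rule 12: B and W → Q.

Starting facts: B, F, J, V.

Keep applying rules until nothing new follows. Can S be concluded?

S would need J and C (Rule 5), but C is never established.

No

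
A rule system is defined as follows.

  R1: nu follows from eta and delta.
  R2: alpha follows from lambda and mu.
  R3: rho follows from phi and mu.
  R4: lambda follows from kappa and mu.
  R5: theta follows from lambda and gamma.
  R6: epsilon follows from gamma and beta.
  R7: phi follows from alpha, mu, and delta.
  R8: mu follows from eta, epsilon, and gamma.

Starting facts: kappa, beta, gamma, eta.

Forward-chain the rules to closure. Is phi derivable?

phi would need alpha, mu, and delta (R7), but delta is never established.

No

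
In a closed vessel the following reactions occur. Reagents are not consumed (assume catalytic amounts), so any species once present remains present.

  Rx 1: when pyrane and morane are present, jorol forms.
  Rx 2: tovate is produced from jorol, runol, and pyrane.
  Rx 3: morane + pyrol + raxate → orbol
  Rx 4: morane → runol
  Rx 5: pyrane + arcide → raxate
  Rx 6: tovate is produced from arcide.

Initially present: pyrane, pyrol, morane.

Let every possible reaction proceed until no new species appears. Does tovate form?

morane present → runol forms (Rx 4).
pyrane and morane present → jorol forms (Rx 1).
jorol, runol, and pyrane present → tovate forms (Rx 2).

Yes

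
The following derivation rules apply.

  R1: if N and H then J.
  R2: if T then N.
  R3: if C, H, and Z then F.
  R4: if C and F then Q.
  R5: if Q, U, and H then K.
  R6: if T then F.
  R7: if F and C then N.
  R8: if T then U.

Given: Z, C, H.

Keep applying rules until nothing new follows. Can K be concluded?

No

K would need Q, U, and H (R5), but U is never established.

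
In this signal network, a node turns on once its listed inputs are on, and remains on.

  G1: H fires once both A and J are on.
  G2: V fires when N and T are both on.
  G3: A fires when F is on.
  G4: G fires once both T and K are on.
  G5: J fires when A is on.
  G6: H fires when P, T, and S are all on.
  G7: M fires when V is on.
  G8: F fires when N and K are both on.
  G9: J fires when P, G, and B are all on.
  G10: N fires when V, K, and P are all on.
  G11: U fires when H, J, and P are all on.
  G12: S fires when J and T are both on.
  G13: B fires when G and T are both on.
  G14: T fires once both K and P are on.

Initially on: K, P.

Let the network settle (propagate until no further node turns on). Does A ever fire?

A would need F (G3), but F never turns on.

No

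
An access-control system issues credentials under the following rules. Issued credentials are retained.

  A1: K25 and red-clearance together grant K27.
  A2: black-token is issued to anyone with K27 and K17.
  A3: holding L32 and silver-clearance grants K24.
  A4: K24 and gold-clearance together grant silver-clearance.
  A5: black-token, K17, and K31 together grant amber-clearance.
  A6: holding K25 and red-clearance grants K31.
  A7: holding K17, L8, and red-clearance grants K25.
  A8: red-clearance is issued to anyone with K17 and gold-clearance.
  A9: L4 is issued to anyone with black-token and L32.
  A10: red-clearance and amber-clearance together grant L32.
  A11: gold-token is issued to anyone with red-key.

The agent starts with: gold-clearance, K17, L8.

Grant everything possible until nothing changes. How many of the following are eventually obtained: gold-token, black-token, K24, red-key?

Holding K17 and gold-clearance grants red-clearance (A8).
Holding K17, L8, and red-clearance grants K25 (A7).
Holding K25 and red-clearance grants K27 (A1).
Holding K27 and K17 grants black-token (A2).
gold-token would need red-key (A11), but red-key is never granted.
black-token: reached.
K24 would need L32 and silver-clearance (A3), but silver-clearance is never granted.
No rule produces red-key, and it is not given.
Reached: black-token — 1 of the 4.

1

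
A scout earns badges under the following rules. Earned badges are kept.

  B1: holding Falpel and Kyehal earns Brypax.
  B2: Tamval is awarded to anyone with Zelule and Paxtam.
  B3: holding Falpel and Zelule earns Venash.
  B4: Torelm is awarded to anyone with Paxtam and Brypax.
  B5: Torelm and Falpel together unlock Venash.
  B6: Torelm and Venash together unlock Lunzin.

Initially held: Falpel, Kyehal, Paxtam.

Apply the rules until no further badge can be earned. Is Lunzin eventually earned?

Yes

With Falpel and Kyehal, Brypax is earned (B1).
With Paxtam and Brypax, Torelm is earned (B4).
With Torelm and Falpel, Venash is earned (B5).
With Torelm and Venash, Lunzin is earned (B6).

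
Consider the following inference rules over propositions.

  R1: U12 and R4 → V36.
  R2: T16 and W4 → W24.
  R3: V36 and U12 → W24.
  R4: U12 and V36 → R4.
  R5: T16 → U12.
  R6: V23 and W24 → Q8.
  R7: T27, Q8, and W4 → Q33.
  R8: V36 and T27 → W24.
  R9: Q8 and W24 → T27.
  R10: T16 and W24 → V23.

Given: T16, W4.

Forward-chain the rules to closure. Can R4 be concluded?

R4 would need U12 and V36 (R4), but V36 is never established.

No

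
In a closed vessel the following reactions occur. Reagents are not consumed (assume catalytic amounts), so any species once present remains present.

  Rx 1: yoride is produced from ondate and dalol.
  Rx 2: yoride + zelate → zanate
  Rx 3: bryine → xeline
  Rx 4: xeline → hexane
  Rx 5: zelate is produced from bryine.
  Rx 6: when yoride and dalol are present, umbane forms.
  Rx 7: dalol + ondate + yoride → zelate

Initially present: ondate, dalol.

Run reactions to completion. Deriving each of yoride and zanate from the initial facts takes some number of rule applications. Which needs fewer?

yoride: ondate and dalol present → yoride forms (Rx 1). [1 rule application]
zanate: ondate and dalol present → yoride forms (Rx 1). dalol, ondate, and yoride present → zelate forms (Rx 7). yoride and zelate present → zanate forms (Rx 2). [3 rule applications]
yoride needs fewer.

yoride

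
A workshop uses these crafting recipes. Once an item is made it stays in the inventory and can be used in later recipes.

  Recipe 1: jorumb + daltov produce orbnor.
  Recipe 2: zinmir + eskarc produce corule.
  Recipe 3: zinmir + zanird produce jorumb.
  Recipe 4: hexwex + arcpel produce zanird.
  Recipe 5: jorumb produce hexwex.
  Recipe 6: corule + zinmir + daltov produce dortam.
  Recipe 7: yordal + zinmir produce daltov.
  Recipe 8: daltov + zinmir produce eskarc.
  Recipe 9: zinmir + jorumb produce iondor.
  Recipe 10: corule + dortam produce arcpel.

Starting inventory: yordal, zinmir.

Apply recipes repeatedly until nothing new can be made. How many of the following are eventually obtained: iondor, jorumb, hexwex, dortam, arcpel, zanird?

2

yordal + zinmir → daltov (Recipe 7).
daltov + zinmir → eskarc (Recipe 8).
Using Recipe 2, zinmir and eskarc make corule.
Using Recipe 6, corule, zinmir, and daltov make dortam.
corule + dortam → arcpel (Recipe 10).
iondor would need zinmir and jorumb (Recipe 9), but jorumb is never obtained.
jorumb would need zinmir and zanird (Recipe 3), but zanird is never obtained.
hexwex would need jorumb (Recipe 5), but jorumb is never obtained.
dortam: reached.
arcpel: reached.
zanird would need hexwex and arcpel (Recipe 4), but hexwex is never obtained.
Reached: dortam and arcpel — 2 of the 6.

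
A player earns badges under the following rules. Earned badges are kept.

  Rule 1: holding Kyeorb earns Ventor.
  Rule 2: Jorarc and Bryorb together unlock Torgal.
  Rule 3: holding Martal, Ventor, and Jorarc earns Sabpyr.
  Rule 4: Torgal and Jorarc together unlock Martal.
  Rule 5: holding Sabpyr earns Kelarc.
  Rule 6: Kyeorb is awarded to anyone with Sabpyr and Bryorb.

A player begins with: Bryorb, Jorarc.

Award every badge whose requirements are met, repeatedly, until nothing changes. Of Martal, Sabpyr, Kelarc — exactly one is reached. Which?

Martal

With Jorarc and Bryorb, Torgal is earned (Rule 2).
With Torgal and Jorarc, Martal is earned (Rule 4).
Sabpyr would need Martal, Ventor, and Jorarc (Rule 3), but Ventor is never earned. Kelarc would need Sabpyr (Rule 5), but Sabpyr is never earned.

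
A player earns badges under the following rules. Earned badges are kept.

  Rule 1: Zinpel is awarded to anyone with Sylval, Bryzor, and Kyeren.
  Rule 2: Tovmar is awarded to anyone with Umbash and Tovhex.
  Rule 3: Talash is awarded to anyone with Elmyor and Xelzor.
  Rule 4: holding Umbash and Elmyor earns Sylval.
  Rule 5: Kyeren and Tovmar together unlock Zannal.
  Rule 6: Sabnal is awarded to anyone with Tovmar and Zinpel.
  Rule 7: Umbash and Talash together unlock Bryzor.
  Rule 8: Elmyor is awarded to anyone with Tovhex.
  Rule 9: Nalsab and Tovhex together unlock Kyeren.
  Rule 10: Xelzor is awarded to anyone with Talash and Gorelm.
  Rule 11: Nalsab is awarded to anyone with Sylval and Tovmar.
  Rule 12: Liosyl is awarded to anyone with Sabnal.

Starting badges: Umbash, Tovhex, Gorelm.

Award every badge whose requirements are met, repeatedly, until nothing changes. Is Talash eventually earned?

Talash would need Elmyor and Xelzor (Rule 3), but Xelzor is never earned.

No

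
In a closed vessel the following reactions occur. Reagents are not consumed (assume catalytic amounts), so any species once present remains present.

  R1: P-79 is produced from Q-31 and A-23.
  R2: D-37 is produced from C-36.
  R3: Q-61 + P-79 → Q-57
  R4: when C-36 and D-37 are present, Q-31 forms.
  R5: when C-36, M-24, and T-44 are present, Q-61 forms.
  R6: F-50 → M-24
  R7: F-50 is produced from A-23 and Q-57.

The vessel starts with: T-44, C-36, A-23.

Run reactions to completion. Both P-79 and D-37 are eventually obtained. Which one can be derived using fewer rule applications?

D-37: C-36 present → D-37 forms (R2). [1 rule application]
P-79: C-36 present → D-37 forms (R2). C-36 and D-37 present → Q-31 forms (R4). Q-31 and A-23 present → P-79 forms (R1). [3 rule applications]
D-37 needs fewer.

D-37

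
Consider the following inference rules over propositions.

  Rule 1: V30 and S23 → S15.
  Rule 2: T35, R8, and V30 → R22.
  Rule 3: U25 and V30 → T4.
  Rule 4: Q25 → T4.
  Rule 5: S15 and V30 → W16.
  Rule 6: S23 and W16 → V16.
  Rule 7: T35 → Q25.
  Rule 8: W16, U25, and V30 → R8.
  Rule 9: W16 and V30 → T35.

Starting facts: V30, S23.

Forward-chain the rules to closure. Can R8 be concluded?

No

R8 would need W16, U25, and V30 (Rule 8), but U25 is never established.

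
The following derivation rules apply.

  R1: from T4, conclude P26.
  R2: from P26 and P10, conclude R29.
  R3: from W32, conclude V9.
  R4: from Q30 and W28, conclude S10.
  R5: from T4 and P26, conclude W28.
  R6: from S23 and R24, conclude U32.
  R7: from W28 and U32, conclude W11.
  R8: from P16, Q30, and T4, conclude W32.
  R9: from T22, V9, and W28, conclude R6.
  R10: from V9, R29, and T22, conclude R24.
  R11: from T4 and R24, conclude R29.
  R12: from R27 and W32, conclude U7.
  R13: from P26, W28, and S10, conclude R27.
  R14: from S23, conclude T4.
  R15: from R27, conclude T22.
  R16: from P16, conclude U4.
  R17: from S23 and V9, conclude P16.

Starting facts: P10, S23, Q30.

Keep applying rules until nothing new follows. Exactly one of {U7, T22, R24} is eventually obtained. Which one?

From S23, R14 gives T4.
From T4, R1 gives P26.
From T4 and P26, R5 gives W28.
From Q30 and W28, R4 gives S10.
P26, W28, and S10 hold, so R27 follows (R13).
From R27, R15 gives T22.
U7 would need R27 and W32 (R12), but W32 is never established. R24 would need V9, R29, and T22 (R10), but V9 is never established.

T22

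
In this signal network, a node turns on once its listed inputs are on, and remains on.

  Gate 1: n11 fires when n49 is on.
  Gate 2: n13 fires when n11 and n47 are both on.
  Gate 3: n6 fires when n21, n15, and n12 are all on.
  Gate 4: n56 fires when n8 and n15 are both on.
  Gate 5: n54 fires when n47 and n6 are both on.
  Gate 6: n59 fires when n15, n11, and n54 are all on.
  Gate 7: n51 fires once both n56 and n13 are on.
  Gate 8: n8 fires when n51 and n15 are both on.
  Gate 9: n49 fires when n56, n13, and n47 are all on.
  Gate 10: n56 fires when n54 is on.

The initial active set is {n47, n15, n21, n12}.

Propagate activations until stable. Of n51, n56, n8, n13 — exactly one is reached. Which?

Gate 3: n21, n15, and n12 on → n6 on.
n47 and n6 are on, so n54 fires (Gate 5).
n54 is on, so n56 fires (Gate 10).
n13 would need n11 and n47 (Gate 2), but n11 never turns on. n8 would need n51 and n15 (Gate 8), but n51 never turns on. n51 would need n56 and n13 (Gate 7), but n13 never turns on.

n56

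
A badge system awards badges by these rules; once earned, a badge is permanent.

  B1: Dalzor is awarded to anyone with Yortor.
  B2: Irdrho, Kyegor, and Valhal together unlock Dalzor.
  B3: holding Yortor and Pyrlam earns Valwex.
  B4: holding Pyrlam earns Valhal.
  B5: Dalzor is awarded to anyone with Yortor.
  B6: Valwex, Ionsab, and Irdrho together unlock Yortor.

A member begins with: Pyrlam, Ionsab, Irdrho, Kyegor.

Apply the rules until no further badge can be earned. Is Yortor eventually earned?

No

Yortor would need Valwex, Ionsab, and Irdrho (B6), but Valwex is never earned.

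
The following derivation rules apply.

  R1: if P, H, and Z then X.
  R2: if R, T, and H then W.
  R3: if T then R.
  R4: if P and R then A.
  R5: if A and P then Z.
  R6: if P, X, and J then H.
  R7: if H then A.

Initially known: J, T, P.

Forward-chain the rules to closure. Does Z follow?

From T, R3 gives R.
From P and R, R4 gives A.
From A and P, R5 gives Z.

Yes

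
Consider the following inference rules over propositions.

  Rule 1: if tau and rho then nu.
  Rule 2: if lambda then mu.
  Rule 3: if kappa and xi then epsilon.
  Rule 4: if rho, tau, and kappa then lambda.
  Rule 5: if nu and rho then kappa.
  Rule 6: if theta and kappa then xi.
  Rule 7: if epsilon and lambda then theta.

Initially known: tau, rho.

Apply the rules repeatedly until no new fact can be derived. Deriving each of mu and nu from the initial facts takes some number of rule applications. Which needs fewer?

nu

nu: tau and rho hold, so nu follows (Rule 1). [1 rule application]
mu: From tau and rho, Rule 1 gives nu. nu and rho hold, so kappa follows (Rule 5). rho, tau, and kappa hold, so lambda follows (Rule 4). From lambda, Rule 2 gives mu. [4 rule applications]
nu needs fewer.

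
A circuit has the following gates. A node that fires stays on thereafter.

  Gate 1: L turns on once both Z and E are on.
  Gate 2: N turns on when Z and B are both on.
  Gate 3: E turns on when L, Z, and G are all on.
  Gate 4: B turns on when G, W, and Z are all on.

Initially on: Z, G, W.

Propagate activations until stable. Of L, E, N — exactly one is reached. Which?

N

Gate 4: G, W, and Z on → B on.
Z and B are on, so N turns on (Gate 2).
L would need Z and E (Gate 1), but E never turns on. E would need L, Z, and G (Gate 3), but L never turns on.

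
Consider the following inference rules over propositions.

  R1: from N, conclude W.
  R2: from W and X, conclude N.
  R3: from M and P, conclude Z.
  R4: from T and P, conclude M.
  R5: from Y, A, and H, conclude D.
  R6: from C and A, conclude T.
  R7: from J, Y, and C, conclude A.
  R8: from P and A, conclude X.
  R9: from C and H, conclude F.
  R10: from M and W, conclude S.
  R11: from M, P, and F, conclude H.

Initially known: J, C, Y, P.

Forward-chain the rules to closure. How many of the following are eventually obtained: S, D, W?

S would need M and W (R10), but W is never established.
D would need Y, A, and H (R5), but H is never established.
W would need N (R1), but N is never established.
None of the 3 are reached.

0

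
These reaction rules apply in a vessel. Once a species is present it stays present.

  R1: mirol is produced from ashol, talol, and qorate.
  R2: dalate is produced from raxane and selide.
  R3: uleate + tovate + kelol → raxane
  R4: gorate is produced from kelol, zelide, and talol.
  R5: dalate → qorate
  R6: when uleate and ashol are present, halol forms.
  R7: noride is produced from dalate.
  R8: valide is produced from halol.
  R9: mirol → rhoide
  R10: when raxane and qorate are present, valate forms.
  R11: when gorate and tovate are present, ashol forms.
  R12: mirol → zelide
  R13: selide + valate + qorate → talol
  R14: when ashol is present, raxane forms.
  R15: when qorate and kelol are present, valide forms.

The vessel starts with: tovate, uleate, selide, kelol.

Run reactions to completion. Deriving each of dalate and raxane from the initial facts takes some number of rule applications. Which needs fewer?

raxane: uleate, tovate, and kelol present → raxane forms (R3). [1 rule application]
dalate: uleate, tovate, and kelol present → raxane forms (R3). raxane and selide present → dalate forms (R2). [2 rule applications]
raxane needs fewer.

raxane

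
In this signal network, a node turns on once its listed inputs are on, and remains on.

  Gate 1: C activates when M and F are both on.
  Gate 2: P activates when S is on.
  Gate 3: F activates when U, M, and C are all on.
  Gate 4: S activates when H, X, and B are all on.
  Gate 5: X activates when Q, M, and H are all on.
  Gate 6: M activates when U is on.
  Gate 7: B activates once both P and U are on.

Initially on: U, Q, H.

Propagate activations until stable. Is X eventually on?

Yes

U is on, so M activates (Gate 6).
Q, M, and H are on, so X activates (Gate 5).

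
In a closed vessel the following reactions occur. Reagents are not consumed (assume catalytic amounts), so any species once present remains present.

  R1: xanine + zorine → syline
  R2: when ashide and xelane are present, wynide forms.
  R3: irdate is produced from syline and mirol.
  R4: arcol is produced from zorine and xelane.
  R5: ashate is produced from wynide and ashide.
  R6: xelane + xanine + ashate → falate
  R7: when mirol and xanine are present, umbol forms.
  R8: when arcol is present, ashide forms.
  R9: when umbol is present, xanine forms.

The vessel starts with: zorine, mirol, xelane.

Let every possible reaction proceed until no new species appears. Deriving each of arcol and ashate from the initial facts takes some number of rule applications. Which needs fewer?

arcol

arcol: zorine and xelane present → arcol forms (R4). [1 rule application]
ashate: zorine and xelane present → arcol forms (R4). arcol present → ashide forms (R8). ashide and xelane present → wynide forms (R2). wynide and ashide present → ashate forms (R5). [4 rule applications]
arcol needs fewer.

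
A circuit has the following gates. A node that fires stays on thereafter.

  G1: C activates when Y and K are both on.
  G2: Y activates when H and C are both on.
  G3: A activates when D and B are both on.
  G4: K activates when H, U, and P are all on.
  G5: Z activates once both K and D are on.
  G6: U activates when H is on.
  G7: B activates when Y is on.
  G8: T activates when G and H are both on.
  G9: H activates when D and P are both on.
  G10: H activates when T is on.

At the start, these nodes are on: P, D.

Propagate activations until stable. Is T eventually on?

T would need G and H (G8), but G never turns on.

No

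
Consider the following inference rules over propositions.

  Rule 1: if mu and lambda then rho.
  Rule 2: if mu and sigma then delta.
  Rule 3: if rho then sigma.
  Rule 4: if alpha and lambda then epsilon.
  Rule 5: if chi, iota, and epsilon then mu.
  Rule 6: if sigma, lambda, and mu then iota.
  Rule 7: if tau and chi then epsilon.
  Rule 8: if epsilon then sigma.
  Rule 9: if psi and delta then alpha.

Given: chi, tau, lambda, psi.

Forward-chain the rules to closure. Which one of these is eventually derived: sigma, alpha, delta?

tau and chi hold, so epsilon follows (Rule 7).
From epsilon, Rule 8 gives sigma.
alpha would need psi and delta (Rule 9), but delta is never established. delta would need mu and sigma (Rule 2), but mu is never established.

sigma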